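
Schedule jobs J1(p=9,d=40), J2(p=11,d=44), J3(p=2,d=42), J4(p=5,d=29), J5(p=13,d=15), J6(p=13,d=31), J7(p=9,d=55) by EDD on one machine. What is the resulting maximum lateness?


EDD order: J5 → J4 → J6 → J1 → J3 → J2 → J7
Completion and lateness:
  J5: C=13, d=15, L=13-15=-2
  J4: C=18, d=29, L=18-29=-11
  J6: C=31, d=31, L=31-31=0
  J1: C=40, d=40, L=40-40=0
  J3: C=42, d=42, L=42-42=0
  J2: C=53, d=44, L=53-44=9
  J7: C=62, d=55, L=62-55=7
Lmax = max(-2, -11, 0, 0, 0, 9, 7)
= 9


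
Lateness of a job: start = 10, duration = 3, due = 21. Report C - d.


Completion = 10 + 3 = 13
Lateness = C - d = 13 - 21
= -8


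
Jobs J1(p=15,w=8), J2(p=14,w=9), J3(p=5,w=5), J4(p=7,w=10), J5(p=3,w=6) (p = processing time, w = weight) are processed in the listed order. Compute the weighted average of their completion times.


Completion times:
  J1: C=15, w×C=8×15=120
  J2: C=29, w×C=9×29=261
  J3: C=34, w×C=5×34=170
  J4: C=41, w×C=10×41=410
  J5: C=44, w×C=6×44=264
Sum w×C = 1225
Sum w = 38
Weighted avg = 1225/38
= 32.24


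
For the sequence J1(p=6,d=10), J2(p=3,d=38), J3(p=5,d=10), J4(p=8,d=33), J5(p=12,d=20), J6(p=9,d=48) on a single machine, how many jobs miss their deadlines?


Completion vs due date:
  J1: C=6, d=10 → on time
  J2: C=9, d=38 → on time
  J3: C=14, d=10 → TARDY
  J4: C=22, d=33 → on time
  J5: C=34, d=20 → TARDY
  J6: C=43, d=48 → on time
Tardy jobs: J3, J5
Count = 2


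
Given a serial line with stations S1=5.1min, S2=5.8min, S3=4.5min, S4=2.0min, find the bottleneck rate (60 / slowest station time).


Bottleneck = longest station time
Station times: [5.1, 5.8, 4.5, 2.0]
Max = 5.8 min
Rate = 60 / 5.8
= 10.34 units/hour (bottleneck: 5.8min)


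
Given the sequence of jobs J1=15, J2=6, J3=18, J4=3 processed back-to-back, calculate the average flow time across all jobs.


Completion times:
  J1: completes at 15
  J2: completes at 21
  J3: completes at 39
  J4: completes at 42
Sum = 117
Average = 117/4
= 29.25


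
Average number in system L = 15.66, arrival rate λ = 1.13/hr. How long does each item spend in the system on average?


Little's law: L = λW → W = L / λ
= 15.66 / 1.13
= 13.86 hours


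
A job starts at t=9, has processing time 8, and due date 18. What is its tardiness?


Completion = start + processing = 9 + 8 = 17
Tardiness = max(0, C - d) = max(0, 17 - 18)
= max(0, -1)
= 0


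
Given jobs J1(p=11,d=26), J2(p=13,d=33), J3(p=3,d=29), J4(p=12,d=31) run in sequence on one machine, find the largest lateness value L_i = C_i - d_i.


Lateness per job (L = C - d):
  J1: C=11, d=26, L=-15
  J2: C=24, d=33, L=-9
  J3: C=27, d=29, L=-2
  J4: C=39, d=31, L=8
Lmax = max(-15, -9, -2, 8)
= 8


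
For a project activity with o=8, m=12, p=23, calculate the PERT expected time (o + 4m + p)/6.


te = (o + 4m + p) / 6
= (8 + 4×12 + 23) / 6
= (8 + 48 + 23) / 6
= 79 / 6
= 13.17


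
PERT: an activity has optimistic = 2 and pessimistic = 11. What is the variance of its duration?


σ² = ((p - o) / 6)² = (p - o)² / 36
= (11 - 2)² / 36
= 9² / 36
= 81 / 36
= 2.2500


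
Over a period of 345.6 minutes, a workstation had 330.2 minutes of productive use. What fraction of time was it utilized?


Utilization = busy / total × 100
= 330.2 / 345.6 × 100
= 95.5%


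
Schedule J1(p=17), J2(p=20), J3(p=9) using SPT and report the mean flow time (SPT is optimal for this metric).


SPT order: J3 → J1 → J2
Completion times:
  J3: C=9
  J1: C=26
  J2: C=46
Sum = 81, n = 3
Mean flow = 81/3
= 27.00


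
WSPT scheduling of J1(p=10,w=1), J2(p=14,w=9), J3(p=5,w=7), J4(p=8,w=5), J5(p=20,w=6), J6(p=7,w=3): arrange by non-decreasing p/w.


WSPT (Smith's rule): sort by p/w ascending
  J3: p/w = 5/7 = 0.714
  J2: p/w = 14/9 = 1.556
  J4: p/w = 8/5 = 1.600
  J6: p/w = 7/3 = 2.333
  J5: p/w = 20/6 = 3.333
  J1: p/w = 10/1 = 10.000
Order: J3 → J2 → J4 → J6 → J5 → J1


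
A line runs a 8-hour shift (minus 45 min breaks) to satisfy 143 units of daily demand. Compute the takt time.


Available = 8×60 - 45 = 435 min
Takt time = 435 / 143
= 3.04 min/unit


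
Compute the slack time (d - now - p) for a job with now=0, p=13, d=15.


Slack = due - current_time - processing
= 15 - 0 - 13
= 2


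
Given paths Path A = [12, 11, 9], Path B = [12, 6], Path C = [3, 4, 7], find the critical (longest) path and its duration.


Path A: 12 + 11 + 9 = 32
Path B: 12 + 6 = 18
Path C: 3 + 4 + 7 = 14
Critical path = longest = max(32, 18, 14)
= 32 (Path A)


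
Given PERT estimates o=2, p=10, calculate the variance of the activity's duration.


σ² = ((p - o) / 6)² = (p - o)² / 36
= (10 - 2)² / 36
= 8² / 36
= 64 / 36
= 1.7778


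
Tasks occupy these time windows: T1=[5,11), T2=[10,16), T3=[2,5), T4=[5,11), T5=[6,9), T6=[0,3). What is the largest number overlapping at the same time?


Check each time point for overlaps:
  t=6: 3 tasks active (T1, T4, T5)
Max concurrent = 3


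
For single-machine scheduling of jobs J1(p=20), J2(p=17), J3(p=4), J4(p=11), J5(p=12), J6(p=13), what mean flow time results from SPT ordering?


SPT order: J3 → J4 → J5 → J6 → J2 → J1
Completion times:
  J3: C=4
  J4: C=15
  J5: C=27
  J6: C=40
  J2: C=57
  J1: C=77
Sum = 220, n = 6
Mean flow = 220/6
= 36.67


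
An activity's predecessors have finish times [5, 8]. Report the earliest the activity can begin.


ES = max of all predecessor completion times
Predecessors: [5, 8]
ES = max(5, 8)
= 8


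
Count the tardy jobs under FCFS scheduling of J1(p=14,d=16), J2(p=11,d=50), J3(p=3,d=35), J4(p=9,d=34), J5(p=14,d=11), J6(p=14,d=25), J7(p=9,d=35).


Completion vs due date:
  J1: C=14, d=16 → on time
  J2: C=25, d=50 → on time
  J3: C=28, d=35 → on time
  J4: C=37, d=34 → TARDY
  J5: C=51, d=11 → TARDY
  J6: C=65, d=25 → TARDY
  J7: C=74, d=35 → TARDY
Tardy jobs: J4, J5, J6, J7
Count = 4


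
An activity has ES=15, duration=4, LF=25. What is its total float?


EF = ES + duration = 15 + 4 = 19
LS = LF - duration = 25 - 4 = 21
Total Float = LF - EF = 25 - 19
(or LS - ES = 21 - 15)
= 6


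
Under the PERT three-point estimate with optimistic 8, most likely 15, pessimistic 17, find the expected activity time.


te = (o + 4m + p) / 6
= (8 + 4×15 + 17) / 6
= (8 + 60 + 17) / 6
= 85 / 6
= 14.17


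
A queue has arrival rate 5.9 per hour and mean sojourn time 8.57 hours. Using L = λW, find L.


Little's law: L = λ × W
= 5.9 × 8.57
= 50.56


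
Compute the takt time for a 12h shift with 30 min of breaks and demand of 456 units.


Available = 12×60 - 30 = 690 min
Takt time = 690 / 456
= 1.51 min/unit


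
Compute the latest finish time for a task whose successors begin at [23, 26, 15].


LF = min of all successor start times
Successors start at: [23, 26, 15]
LF = min(23, 26, 15)
= 15


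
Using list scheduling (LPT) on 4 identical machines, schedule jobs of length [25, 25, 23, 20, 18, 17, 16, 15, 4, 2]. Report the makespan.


Jobs (LPT sorted): [25, 25, 23, 20, 18, 17, 16, 15, 4, 2]
Machines: 4
  J=25 → Machine 1 (load: 0+25=25)
  J=25 → Machine 2 (load: 0+25=25)
  J=23 → Machine 3 (load: 0+23=23)
  J=20 → Machine 4 (load: 0+20=20)
  J=18 → Machine 4 (load: 20+18=38)
  J=17 → Machine 3 (load: 23+17=40)
  J=16 → Machine 1 (load: 25+16=41)
  J=15 → Machine 2 (load: 25+15=40)
  J=4 → Machine 4 (load: 38+4=42)
  J=2 → Machine 2 (load: 40+2=42)
Machine loads: [41, 42, 40, 42]
Makespan = max = 42 time units


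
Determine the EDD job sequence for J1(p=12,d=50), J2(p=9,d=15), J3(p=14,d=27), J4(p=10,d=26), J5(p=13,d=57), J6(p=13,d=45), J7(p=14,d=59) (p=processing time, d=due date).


EDD: sort by earliest due date
  J2: d=15, p=9
  J4: d=26, p=10
  J3: d=27, p=14
  J6: d=45, p=13
  J1: d=50, p=12
  J5: d=57, p=13
  J7: d=59, p=14
Order: J2 → J4 → J3 → J6 → J1 → J5 → J7


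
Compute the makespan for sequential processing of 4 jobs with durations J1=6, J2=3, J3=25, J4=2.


Sequential makespan: sum all processing times
= 6 + 3 + 25 + 2
= 36 time units


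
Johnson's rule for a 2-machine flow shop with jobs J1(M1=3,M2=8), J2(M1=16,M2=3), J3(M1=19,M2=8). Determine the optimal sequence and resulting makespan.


Johnson's rule:
Group 1 (M1≤M2, sort by M1): ['J1']
Group 2 (M1>M2, sort desc M2): ['J3', 'J2']
Sequence: J1 → J3 → J2
Makespan calculation:
  J1: M1 done=3, M2 done=11
  J3: M1 done=22, M2 done=30
  J2: M1 done=38, M2 done=41
= Sequence: J1 → J3 → J2, Makespan: 41


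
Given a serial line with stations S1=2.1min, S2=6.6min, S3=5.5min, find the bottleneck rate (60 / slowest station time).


Bottleneck = longest station time
Station times: [2.1, 6.6, 5.5]
Max = 6.6 min
Rate = 60 / 6.6
= 9.09 units/hour (bottleneck: 6.6min)


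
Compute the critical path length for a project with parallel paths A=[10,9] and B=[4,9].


Path A: 10 + 9 = 19
Path B: 4 + 9 = 13
Critical path = longest = max(19, 13)
= 19 (Path A)


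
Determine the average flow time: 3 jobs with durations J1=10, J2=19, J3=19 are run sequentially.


Completion times:
  J1: completes at 10
  J2: completes at 29
  J3: completes at 48
Sum = 87
Average = 87/3
= 29.00


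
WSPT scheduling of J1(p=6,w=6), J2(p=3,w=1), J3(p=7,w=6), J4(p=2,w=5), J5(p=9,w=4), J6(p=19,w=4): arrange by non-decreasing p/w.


WSPT (Smith's rule): sort by p/w ascending
  J4: p/w = 2/5 = 0.400
  J1: p/w = 6/6 = 1.000
  J3: p/w = 7/6 = 1.167
  J5: p/w = 9/4 = 2.250
  J2: p/w = 3/1 = 3.000
  J6: p/w = 19/4 = 4.750
Order: J4 → J1 → J3 → J5 → J2 → J6


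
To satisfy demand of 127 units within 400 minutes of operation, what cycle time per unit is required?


Cycle time = available time / demand
= 400 / 127
= 3.15 min/unit


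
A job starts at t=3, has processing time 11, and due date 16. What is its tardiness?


Completion = start + processing = 3 + 11 = 14
Tardiness = max(0, C - d) = max(0, 14 - 16)
= max(0, -2)
= 0


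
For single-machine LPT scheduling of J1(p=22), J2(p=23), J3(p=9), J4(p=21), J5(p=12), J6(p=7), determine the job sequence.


LPT: sort by longest processing time first
  J2: p=23
  J1: p=22
  J4: p=21
  J5: p=12
  J3: p=9
  J6: p=7
Order: J2 → J1 → J4 → J5 → J3 → J6


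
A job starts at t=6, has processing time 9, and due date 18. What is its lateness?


Completion = 6 + 9 = 15
Lateness = C - d = 15 - 18
= -3


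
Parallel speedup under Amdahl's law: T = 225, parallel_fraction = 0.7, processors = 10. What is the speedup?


Amdahl's law: T_p = T × ((1-p) + p/N)
= 225 × ((1-0.7) + 0.7/10)
= 225 × (0.30 + 0.0700)
= 225 × 0.3700
= 83.25
Speedup = 225/83.25
= 2.70×


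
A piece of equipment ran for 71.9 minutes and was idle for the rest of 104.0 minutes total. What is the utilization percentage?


Utilization = busy / total × 100
= 71.9 / 104.0 × 100
= 69.1%


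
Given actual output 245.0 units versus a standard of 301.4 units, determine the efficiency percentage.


Efficiency = (actual / standard) × 100
= (245.0 / 301.4) × 100
= 81.3%


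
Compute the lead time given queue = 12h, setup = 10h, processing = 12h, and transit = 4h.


Lead time = queue + setup + processing + transit
= 12 + 10 + 12 + 4
= 38 hours


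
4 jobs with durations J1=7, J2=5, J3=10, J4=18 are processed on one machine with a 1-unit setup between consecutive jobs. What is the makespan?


Makespan = Σ processing + (n-1) × setup
= (7 + 5 + 10 + 18) + (4-1)×1
= 40 + 3
= 43 time units


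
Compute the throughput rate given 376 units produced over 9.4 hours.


Throughput = units / time
= 376 / 9.4
= 40.0 units/hour


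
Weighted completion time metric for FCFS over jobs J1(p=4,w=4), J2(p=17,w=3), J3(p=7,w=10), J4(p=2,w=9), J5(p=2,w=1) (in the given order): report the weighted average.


Completion times:
  J1: C=4, w×C=4×4=16
  J2: C=21, w×C=3×21=63
  J3: C=28, w×C=10×28=280
  J4: C=30, w×C=9×30=270
  J5: C=32, w×C=1×32=32
Sum w×C = 661
Sum w = 27
Weighted avg = 661/27
= 24.48


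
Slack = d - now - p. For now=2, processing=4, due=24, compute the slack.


Slack = due - current_time - processing
= 24 - 2 - 4
= 18


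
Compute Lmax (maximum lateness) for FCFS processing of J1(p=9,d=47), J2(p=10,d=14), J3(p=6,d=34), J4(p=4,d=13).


Lateness per job (L = C - d):
  J1: C=9, d=47, L=-38
  J2: C=19, d=14, L=5
  J3: C=25, d=34, L=-9
  J4: C=29, d=13, L=16
Lmax = max(-38, 5, -9, 16)
= 16


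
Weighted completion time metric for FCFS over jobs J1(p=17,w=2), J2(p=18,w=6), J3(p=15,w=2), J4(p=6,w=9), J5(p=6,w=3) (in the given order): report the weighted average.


Completion times:
  J1: C=17, w×C=2×17=34
  J2: C=35, w×C=6×35=210
  J3: C=50, w×C=2×50=100
  J4: C=56, w×C=9×56=504
  J5: C=62, w×C=3×62=186
Sum w×C = 1034
Sum w = 22
Weighted avg = 1034/22
= 47.00


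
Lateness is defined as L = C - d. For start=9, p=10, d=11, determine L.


Completion = 9 + 10 = 19
Lateness = C - d = 19 - 11
= 8


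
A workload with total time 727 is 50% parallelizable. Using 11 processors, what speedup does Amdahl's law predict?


Amdahl's law: T_p = T × ((1-p) + p/N)
= 727 × ((1-0.5) + 0.5/11)
= 727 × (0.50 + 0.0455)
= 727 × 0.5455
= 396.55
Speedup = 727/396.55
= 1.83×


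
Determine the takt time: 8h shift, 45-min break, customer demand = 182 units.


Available = 8×60 - 45 = 435 min
Takt time = 435 / 182
= 2.39 min/unit


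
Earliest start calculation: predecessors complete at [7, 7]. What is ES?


ES = max of all predecessor completion times
Predecessors: [7, 7]
ES = max(7, 7)
= 7


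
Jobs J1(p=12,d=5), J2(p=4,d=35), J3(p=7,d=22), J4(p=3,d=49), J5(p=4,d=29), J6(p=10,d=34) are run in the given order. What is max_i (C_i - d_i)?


Lateness per job (L = C - d):
  J1: C=12, d=5, L=7
  J2: C=16, d=35, L=-19
  J3: C=23, d=22, L=1
  J4: C=26, d=49, L=-23
  J5: C=30, d=29, L=1
  J6: C=40, d=34, L=6
Lmax = max(7, -19, 1, -23, 1, 6)
= 7


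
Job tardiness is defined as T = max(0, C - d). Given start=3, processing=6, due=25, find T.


Completion = start + processing = 3 + 6 = 9
Tardiness = max(0, C - d) = max(0, 9 - 25)
= max(0, -16)
= 0


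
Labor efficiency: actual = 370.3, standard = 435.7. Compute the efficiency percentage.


Efficiency = (actual / standard) × 100
= (370.3 / 435.7) × 100
= 85.0%


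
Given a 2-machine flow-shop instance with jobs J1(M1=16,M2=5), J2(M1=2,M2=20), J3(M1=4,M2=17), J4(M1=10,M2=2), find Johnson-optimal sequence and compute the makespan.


Johnson's rule:
Group 1 (M1≤M2, sort by M1): ['J2', 'J3']
Group 2 (M1>M2, sort desc M2): ['J1', 'J4']
Sequence: J2 → J3 → J1 → J4
Makespan calculation:
  J2: M1 done=2, M2 done=22
  J3: M1 done=6, M2 done=39
  J1: M1 done=22, M2 done=44
  J4: M1 done=32, M2 done=46
= Sequence: J2 → J3 → J1 → J4, Makespan: 46


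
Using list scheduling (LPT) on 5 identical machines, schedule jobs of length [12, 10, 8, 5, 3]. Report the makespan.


Jobs (LPT sorted): [12, 10, 8, 5, 3]
Machines: 5
  J=12 → Machine 1 (load: 0+12=12)
  J=10 → Machine 2 (load: 0+10=10)
  J=8 → Machine 3 (load: 0+8=8)
  J=5 → Machine 4 (load: 0+5=5)
  J=3 → Machine 5 (load: 0+3=3)
Machine loads: [12, 10, 8, 5, 3]
Makespan = max = 12 time units


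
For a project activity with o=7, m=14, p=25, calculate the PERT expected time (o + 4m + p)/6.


te = (o + 4m + p) / 6
= (7 + 4×14 + 25) / 6
= (7 + 56 + 25) / 6
= 88 / 6
= 14.67


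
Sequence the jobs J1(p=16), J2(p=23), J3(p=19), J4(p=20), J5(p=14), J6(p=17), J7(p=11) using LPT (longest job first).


LPT: sort by longest processing time first
  J2: p=23
  J4: p=20
  J3: p=19
  J6: p=17
  J1: p=16
  J5: p=14
  J7: p=11
Order: J2 → J4 → J3 → J6 → J1 → J5 → J7


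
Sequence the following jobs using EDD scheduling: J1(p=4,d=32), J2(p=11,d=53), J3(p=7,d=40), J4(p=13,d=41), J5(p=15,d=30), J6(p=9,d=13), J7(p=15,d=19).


EDD: sort by earliest due date
  J6: d=13, p=9
  J7: d=19, p=15
  J5: d=30, p=15
  J1: d=32, p=4
  J3: d=40, p=7
  J4: d=41, p=13
  J2: d=53, p=11
Order: J6 → J7 → J5 → J1 → J3 → J4 → J2


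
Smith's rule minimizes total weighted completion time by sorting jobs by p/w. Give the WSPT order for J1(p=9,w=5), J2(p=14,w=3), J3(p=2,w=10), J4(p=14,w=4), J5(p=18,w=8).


WSPT (Smith's rule): sort by p/w ascending
  J3: p/w = 2/10 = 0.200
  J1: p/w = 9/5 = 1.800
  J5: p/w = 18/8 = 2.250
  J4: p/w = 14/4 = 3.500
  J2: p/w = 14/3 = 4.667
Order: J3 → J1 → J5 → J4 → J2


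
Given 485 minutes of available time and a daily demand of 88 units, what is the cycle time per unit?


Cycle time = available time / demand
= 485 / 88
= 5.51 min/unit


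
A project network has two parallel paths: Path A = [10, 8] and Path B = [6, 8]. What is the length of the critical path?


Path A: 10 + 8 = 18
Path B: 6 + 8 = 14
Critical path = longest = max(18, 14)
= 18 (Path A)


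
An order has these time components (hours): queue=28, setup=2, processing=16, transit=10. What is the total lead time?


Lead time = queue + setup + processing + transit
= 28 + 2 + 16 + 10
= 56 hours


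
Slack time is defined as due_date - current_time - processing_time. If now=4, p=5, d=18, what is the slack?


Slack = due - current_time - processing
= 18 - 4 - 5
= 9


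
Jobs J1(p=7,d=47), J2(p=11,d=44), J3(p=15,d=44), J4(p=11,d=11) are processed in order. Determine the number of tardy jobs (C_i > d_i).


Completion vs due date:
  J1: C=7, d=47 → on time
  J2: C=18, d=44 → on time
  J3: C=33, d=44 → on time
  J4: C=44, d=11 → TARDY
Tardy jobs: J4
Count = 1


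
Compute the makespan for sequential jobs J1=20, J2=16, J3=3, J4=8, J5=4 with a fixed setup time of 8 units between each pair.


Makespan = Σ processing + (n-1) × setup
= (20 + 16 + 3 + 8 + 4) + (5-1)×8
= 51 + 32
= 83 time units


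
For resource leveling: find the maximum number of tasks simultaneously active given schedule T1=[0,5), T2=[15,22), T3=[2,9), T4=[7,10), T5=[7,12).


Check each time point for overlaps:
  t=7: 3 tasks active (T3, T4, T5)
Max concurrent = 3


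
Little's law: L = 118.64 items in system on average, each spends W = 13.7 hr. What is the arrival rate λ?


Little's law: L = λW → λ = L / W
= 118.64 / 13.7
= 8.66 per hour


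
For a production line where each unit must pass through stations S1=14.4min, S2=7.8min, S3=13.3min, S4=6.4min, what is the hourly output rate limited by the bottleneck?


Bottleneck = longest station time
Station times: [14.4, 7.8, 13.3, 6.4]
Max = 14.4 min
Rate = 60 / 14.4
= 4.17 units/hour (bottleneck: 14.4min)


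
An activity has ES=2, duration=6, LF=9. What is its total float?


EF = ES + duration = 2 + 6 = 8
LS = LF - duration = 9 - 6 = 3
Total Float = LF - EF = 9 - 8
(or LS - ES = 3 - 2)
= 1


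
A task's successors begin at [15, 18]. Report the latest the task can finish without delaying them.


LF = min of all successor start times
Successors start at: [15, 18]
LF = min(15, 18)
= 15


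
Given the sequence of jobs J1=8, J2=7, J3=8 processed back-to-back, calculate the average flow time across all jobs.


Completion times:
  J1: completes at 8
  J2: completes at 15
  J3: completes at 23
Sum = 46
Average = 46/3
= 15.33


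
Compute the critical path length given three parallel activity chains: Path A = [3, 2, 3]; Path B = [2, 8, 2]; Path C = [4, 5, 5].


Path A: 3 + 2 + 3 = 8
Path B: 2 + 8 + 2 = 12
Path C: 4 + 5 + 5 = 14
Critical path = longest = max(8, 12, 14)
= 14 (Path C)


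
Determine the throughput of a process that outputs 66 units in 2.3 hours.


Throughput = units / time
= 66 / 2.3
= 28.7 units/hour


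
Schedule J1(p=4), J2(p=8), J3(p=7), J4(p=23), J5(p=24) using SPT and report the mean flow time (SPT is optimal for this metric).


SPT order: J1 → J3 → J2 → J4 → J5
Completion times:
  J1: C=4
  J3: C=11
  J2: C=19
  J4: C=42
  J5: C=66
Sum = 142, n = 5
Mean flow = 142/5
= 28.40


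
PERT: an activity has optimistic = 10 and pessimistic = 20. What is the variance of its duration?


σ² = ((p - o) / 6)² = (p - o)² / 36
= (20 - 10)² / 36
= 10² / 36
= 100 / 36
= 2.7778


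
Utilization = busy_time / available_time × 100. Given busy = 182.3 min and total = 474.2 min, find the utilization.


Utilization = busy / total × 100
= 182.3 / 474.2 × 100
= 38.4%


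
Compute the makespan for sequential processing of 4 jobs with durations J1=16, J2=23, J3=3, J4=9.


Sequential makespan: sum all processing times
= 16 + 23 + 3 + 9
= 51 time units


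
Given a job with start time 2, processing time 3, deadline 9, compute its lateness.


Completion = 2 + 3 = 5
Lateness = C - d = 5 - 9
= -4


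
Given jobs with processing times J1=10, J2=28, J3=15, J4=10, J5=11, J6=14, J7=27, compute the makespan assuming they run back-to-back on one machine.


Sequential makespan: sum all processing times
= 10 + 28 + 15 + 10 + 11 + 14 + 27
= 115 time units


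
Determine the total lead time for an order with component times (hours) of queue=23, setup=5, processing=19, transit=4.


Lead time = queue + setup + processing + transit
= 23 + 5 + 19 + 4
= 51 hours


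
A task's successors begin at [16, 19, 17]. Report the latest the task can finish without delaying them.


LF = min of all successor start times
Successors start at: [16, 19, 17]
LF = min(16, 19, 17)
= 16


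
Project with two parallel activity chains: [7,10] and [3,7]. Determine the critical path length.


Path A: 7 + 10 = 17
Path B: 3 + 7 = 10
Critical path = longest = max(17, 10)
= 17 (Path A)


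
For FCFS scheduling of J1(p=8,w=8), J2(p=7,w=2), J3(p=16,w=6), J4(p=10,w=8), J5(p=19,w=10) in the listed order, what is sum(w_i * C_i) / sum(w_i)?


Completion times:
  J1: C=8, w×C=8×8=64
  J2: C=15, w×C=2×15=30
  J3: C=31, w×C=6×31=186
  J4: C=41, w×C=8×41=328
  J5: C=60, w×C=10×60=600
Sum w×C = 1208
Sum w = 34
Weighted avg = 1208/34
= 35.53


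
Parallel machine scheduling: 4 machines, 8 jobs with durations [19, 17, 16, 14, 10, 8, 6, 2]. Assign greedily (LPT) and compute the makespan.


Jobs (LPT sorted): [19, 17, 16, 14, 10, 8, 6, 2]
Machines: 4
  J=19 → Machine 1 (load: 0+19=19)
  J=17 → Machine 2 (load: 0+17=17)
  J=16 → Machine 3 (load: 0+16=16)
  J=14 → Machine 4 (load: 0+14=14)
  J=10 → Machine 4 (load: 14+10=24)
  J=8 → Machine 3 (load: 16+8=24)
  J=6 → Machine 2 (load: 17+6=23)
  J=2 → Machine 1 (load: 19+2=21)
Machine loads: [21, 23, 24, 24]
Makespan = max = 24 time units


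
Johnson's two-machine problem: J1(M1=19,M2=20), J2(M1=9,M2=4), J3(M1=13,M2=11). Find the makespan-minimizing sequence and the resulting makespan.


Johnson's rule:
Group 1 (M1≤M2, sort by M1): ['J1']
Group 2 (M1>M2, sort desc M2): ['J3', 'J2']
Sequence: J1 → J3 → J2
Makespan calculation:
  J1: M1 done=19, M2 done=39
  J3: M1 done=32, M2 done=50
  J2: M1 done=41, M2 done=54
= Sequence: J1 → J3 → J2, Makespan: 54


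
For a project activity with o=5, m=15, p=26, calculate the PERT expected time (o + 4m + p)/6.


te = (o + 4m + p) / 6
= (5 + 4×15 + 26) / 6
= (5 + 60 + 26) / 6
= 91 / 6
= 15.17


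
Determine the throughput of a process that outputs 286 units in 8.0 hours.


Throughput = units / time
= 286 / 8.0
= 35.8 units/hour


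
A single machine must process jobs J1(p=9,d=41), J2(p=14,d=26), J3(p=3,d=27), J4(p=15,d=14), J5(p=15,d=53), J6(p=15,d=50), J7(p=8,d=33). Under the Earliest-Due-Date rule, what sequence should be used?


EDD: sort by earliest due date
  J4: d=14, p=15
  J2: d=26, p=14
  J3: d=27, p=3
  J7: d=33, p=8
  J1: d=41, p=9
  J6: d=50, p=15
  J5: d=53, p=15
Order: J4 → J2 → J3 → J7 → J1 → J6 → J5


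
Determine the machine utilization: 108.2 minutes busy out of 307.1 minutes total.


Utilization = busy / total × 100
= 108.2 / 307.1 × 100
= 35.2%


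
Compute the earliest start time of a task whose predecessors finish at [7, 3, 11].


ES = max of all predecessor completion times
Predecessors: [7, 3, 11]
ES = max(7, 3, 11)
= 11


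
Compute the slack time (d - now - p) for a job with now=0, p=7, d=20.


Slack = due - current_time - processing
= 20 - 0 - 7
= 13


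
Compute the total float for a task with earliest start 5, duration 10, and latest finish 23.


EF = ES + duration = 5 + 10 = 15
LS = LF - duration = 23 - 10 = 13
Total Float = LF - EF = 23 - 15
(or LS - ES = 13 - 5)
= 8


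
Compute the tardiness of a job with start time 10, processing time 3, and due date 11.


Completion = start + processing = 10 + 3 = 13
Tardiness = max(0, C - d) = max(0, 13 - 11)
= max(0, 2)
= 2


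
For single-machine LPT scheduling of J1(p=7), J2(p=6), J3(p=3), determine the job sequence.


LPT: sort by longest processing time first
  J1: p=7
  J2: p=6
  J3: p=3
Order: J1 → J2 → J3


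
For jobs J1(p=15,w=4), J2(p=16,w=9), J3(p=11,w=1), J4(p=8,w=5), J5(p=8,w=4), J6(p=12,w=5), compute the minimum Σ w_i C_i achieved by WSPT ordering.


WSPT order (by p/w): J4 → J2 → J5 → J6 → J1 → J3
  J4: C=8, w·C=5×8=40
  J2: C=24, w·C=9×24=216
  J5: C=32, w·C=4×32=128
  J6: C=44, w·C=5×44=220
  J1: C=59, w·C=4×59=236
  J3: C=70, w·C=1×70=70
Σ w·C = 910
= 910


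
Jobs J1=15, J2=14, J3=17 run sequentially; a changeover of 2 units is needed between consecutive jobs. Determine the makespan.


Makespan = Σ processing + (n-1) × setup
= (15 + 14 + 17) + (3-1)×2
= 46 + 4
= 50 time units


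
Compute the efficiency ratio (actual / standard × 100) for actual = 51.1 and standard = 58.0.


Efficiency = (actual / standard) × 100
= (51.1 / 58.0) × 100
= 88.1%


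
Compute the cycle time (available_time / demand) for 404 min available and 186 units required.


Cycle time = available time / demand
= 404 / 186
= 2.17 min/unit


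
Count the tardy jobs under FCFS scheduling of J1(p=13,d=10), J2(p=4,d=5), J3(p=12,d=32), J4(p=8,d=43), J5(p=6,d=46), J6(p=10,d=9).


Completion vs due date:
  J1: C=13, d=10 → TARDY
  J2: C=17, d=5 → TARDY
  J3: C=29, d=32 → on time
  J4: C=37, d=43 → on time
  J5: C=43, d=46 → on time
  J6: C=53, d=9 → TARDY
Tardy jobs: J1, J2, J6
Count = 3


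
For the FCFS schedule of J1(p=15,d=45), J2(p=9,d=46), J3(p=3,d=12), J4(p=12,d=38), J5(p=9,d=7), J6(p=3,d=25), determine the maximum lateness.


Lateness per job (L = C - d):
  J1: C=15, d=45, L=-30
  J2: C=24, d=46, L=-22
  J3: C=27, d=12, L=15
  J4: C=39, d=38, L=1
  J5: C=48, d=7, L=41
  J6: C=51, d=25, L=26
Lmax = max(-30, -22, 15, 1, 41, 26)
= 41


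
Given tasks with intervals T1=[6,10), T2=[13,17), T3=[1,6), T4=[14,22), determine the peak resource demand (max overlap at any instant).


Check each time point for overlaps:
  t=14: 2 tasks active (T2, T4)
Max concurrent = 2


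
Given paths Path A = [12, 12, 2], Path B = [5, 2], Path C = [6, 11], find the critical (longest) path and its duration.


Path A: 12 + 12 + 2 = 26
Path B: 5 + 2 = 7
Path C: 6 + 11 = 17
Critical path = longest = max(26, 7, 17)
= 26 (Path A)


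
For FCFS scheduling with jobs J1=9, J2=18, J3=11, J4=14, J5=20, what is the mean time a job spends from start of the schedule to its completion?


Completion times:
  J1: completes at 9
  J2: completes at 27
  J3: completes at 38
  J4: completes at 52
  J5: completes at 72
Sum = 198
Average = 198/5
= 39.60


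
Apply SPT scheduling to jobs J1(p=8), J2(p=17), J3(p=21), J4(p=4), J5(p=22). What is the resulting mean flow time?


SPT order: J4 → J1 → J2 → J3 → J5
Completion times:
  J4: C=4
  J1: C=12
  J2: C=29
  J3: C=50
  J5: C=72
Sum = 167, n = 5
Mean flow = 167/5
= 33.40


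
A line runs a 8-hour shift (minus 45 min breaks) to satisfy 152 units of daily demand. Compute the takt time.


Available = 8×60 - 45 = 435 min
Takt time = 435 / 152
= 2.86 min/unit


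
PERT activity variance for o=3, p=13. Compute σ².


σ² = ((p - o) / 6)² = (p - o)² / 36
= (13 - 3)² / 36
= 10² / 36
= 100 / 36
= 2.7778


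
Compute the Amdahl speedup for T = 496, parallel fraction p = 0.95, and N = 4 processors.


Amdahl's law: T_p = T × ((1-p) + p/N)
= 496 × ((1-0.95) + 0.95/4)
= 496 × (0.05 + 0.2375)
= 496 × 0.2875
= 142.60
Speedup = 496/142.60
= 3.48×


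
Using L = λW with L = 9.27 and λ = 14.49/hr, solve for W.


Little's law: L = λW → W = L / λ
= 9.27 / 14.49
= 0.64 hours


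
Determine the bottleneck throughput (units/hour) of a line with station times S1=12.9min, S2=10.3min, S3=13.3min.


Bottleneck = longest station time
Station times: [12.9, 10.3, 13.3]
Max = 13.3 min
Rate = 60 / 13.3
= 4.51 units/hour (bottleneck: 13.3min)


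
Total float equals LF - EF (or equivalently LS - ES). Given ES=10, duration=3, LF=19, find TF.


EF = ES + duration = 10 + 3 = 13
LS = LF - duration = 19 - 3 = 16
Total Float = LF - EF = 19 - 13
(or LS - ES = 16 - 10)
= 6


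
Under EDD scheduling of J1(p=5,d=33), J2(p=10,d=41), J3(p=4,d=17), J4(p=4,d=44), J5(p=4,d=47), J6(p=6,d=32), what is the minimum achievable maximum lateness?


EDD order: J3 → J6 → J1 → J2 → J4 → J5
Completion and lateness:
  J3: C=4, d=17, L=4-17=-13
  J6: C=10, d=32, L=10-32=-22
  J1: C=15, d=33, L=15-33=-18
  J2: C=25, d=41, L=25-41=-16
  J4: C=29, d=44, L=29-44=-15
  J5: C=33, d=47, L=33-47=-14
Lmax = max(-13, -22, -18, -16, -15, -14)
= -13


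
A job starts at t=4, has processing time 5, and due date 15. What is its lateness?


Completion = 4 + 5 = 9
Lateness = C - d = 9 - 15
= -6


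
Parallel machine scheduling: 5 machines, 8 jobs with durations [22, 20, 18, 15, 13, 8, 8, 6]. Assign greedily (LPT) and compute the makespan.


Jobs (LPT sorted): [22, 20, 18, 15, 13, 8, 8, 6]
Machines: 5
  J=22 → Machine 1 (load: 0+22=22)
  J=20 → Machine 2 (load: 0+20=20)
  J=18 → Machine 3 (load: 0+18=18)
  J=15 → Machine 4 (load: 0+15=15)
  J=13 → Machine 5 (load: 0+13=13)
  J=8 → Machine 5 (load: 13+8=21)
  J=8 → Machine 4 (load: 15+8=23)
  J=6 → Machine 3 (load: 18+6=24)
Machine loads: [22, 20, 24, 23, 21]
Makespan = max = 24 time units


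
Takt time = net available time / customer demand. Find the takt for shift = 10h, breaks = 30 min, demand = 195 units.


Available = 10×60 - 30 = 570 min
Takt time = 570 / 195
= 2.92 min/unit


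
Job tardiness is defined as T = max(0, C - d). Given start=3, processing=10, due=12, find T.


Completion = start + processing = 3 + 10 = 13
Tardiness = max(0, C - d) = max(0, 13 - 12)
= max(0, 1)
= 1


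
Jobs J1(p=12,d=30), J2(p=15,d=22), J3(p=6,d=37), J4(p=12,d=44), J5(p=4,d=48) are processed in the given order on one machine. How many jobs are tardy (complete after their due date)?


Completion vs due date:
  J1: C=12, d=30 → on time
  J2: C=27, d=22 → TARDY
  J3: C=33, d=37 → on time
  J4: C=45, d=44 → TARDY
  J5: C=49, d=48 → TARDY
Tardy jobs: J2, J4, J5
Count = 3


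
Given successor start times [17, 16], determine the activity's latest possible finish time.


LF = min of all successor start times
Successors start at: [17, 16]
LF = min(17, 16)
= 16


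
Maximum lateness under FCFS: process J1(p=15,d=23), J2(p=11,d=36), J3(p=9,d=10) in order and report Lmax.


Lateness per job (L = C - d):
  J1: C=15, d=23, L=-8
  J2: C=26, d=36, L=-10
  J3: C=35, d=10, L=25
Lmax = max(-8, -10, 25)
= 25


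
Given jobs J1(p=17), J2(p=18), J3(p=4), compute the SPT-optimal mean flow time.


SPT order: J3 → J1 → J2
Completion times:
  J3: C=4
  J1: C=21
  J2: C=39
Sum = 64, n = 3
Mean flow = 64/3
= 21.33


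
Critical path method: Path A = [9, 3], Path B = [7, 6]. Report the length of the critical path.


Path A: 9 + 3 = 12
Path B: 7 + 6 = 13
Critical path = longest = max(12, 13)
= 13 (Path B)


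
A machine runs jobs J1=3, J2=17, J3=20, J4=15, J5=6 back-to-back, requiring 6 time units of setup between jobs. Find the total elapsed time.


Makespan = Σ processing + (n-1) × setup
= (3 + 17 + 20 + 15 + 6) + (5-1)×6
= 61 + 24
= 85 time units


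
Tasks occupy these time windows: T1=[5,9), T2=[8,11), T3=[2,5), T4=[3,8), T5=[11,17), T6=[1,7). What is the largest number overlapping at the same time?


Check each time point for overlaps:
  t=3: 3 tasks active (T3, T4, T6)
Max concurrent = 3


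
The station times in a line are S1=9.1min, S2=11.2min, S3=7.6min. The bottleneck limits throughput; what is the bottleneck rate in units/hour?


Bottleneck = longest station time
Station times: [9.1, 11.2, 7.6]
Max = 11.2 min
Rate = 60 / 11.2
= 5.36 units/hour (bottleneck: 11.2min)


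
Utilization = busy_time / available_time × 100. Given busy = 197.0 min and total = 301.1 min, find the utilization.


Utilization = busy / total × 100
= 197.0 / 301.1 × 100
= 65.4%


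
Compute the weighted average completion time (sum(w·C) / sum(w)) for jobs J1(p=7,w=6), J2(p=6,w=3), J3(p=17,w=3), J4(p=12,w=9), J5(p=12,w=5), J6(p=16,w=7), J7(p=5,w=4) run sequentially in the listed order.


Completion times:
  J1: C=7, w×C=6×7=42
  J2: C=13, w×C=3×13=39
  J3: C=30, w×C=3×30=90
  J4: C=42, w×C=9×42=378
  J5: C=54, w×C=5×54=270
  J6: C=70, w×C=7×70=490
  J7: C=75, w×C=4×75=300
Sum w×C = 1609
Sum w = 37
Weighted avg = 1609/37
= 43.49


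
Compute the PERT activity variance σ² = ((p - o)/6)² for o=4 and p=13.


σ² = ((p - o) / 6)² = (p - o)² / 36
= (13 - 4)² / 36
= 9² / 36
= 81 / 36
= 2.2500


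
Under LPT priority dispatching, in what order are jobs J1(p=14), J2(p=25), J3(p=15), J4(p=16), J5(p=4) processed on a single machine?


LPT: sort by longest processing time first
  J2: p=25
  J4: p=16
  J3: p=15
  J1: p=14
  J5: p=4
Order: J2 → J4 → J3 → J1 → J5


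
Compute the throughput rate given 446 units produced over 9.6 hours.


Throughput = units / time
= 446 / 9.6
= 46.5 units/hour


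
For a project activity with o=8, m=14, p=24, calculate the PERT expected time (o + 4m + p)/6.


te = (o + 4m + p) / 6
= (8 + 4×14 + 24) / 6
= (8 + 56 + 24) / 6
= 88 / 6
= 14.67


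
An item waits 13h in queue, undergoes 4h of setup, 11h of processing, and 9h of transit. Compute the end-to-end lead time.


Lead time = queue + setup + processing + transit
= 13 + 4 + 11 + 9
= 37 hours


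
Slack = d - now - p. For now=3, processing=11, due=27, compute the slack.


Slack = due - current_time - processing
= 27 - 3 - 11
= 13


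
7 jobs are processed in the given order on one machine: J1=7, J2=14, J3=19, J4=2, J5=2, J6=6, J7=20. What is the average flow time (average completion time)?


Completion times:
  J1: completes at 7
  J2: completes at 21
  J3: completes at 40
  J4: completes at 42
  J5: completes at 44
  J6: completes at 50
  J7: completes at 70
Sum = 274
Average = 274/7
= 39.14


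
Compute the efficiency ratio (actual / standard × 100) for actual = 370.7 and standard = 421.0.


Efficiency = (actual / standard) × 100
= (370.7 / 421.0) × 100
= 88.1%


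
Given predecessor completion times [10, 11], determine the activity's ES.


ES = max of all predecessor completion times
Predecessors: [10, 11]
ES = max(10, 11)
= 11


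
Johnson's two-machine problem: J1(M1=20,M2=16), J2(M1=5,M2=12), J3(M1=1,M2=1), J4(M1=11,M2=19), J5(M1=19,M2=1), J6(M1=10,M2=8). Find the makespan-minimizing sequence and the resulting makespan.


Johnson's rule:
Group 1 (M1≤M2, sort by M1): ['J3', 'J2', 'J4']
Group 2 (M1>M2, sort desc M2): ['J1', 'J6', 'J5']
Sequence: J3 → J2 → J4 → J1 → J6 → J5
Makespan calculation:
  J3: M1 done=1, M2 done=2
  J2: M1 done=6, M2 done=18
  J4: M1 done=17, M2 done=37
  J1: M1 done=37, M2 done=53
  J6: M1 done=47, M2 done=61
  J5: M1 done=66, M2 done=67
= Sequence: J3 → J2 → J4 → J1 → J6 → J5, Makespan: 67


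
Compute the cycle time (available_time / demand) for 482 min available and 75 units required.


Cycle time = available time / demand
= 482 / 75
= 6.43 min/unit


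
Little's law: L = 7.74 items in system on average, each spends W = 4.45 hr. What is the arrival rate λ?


Little's law: L = λW → λ = L / W
= 7.74 / 4.45
= 1.74 per hour


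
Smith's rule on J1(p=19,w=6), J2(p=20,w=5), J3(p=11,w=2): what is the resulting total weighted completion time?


WSPT order (by p/w): J1 → J2 → J3
  J1: C=19, w·C=6×19=114
  J2: C=39, w·C=5×39=195
  J3: C=50, w·C=2×50=100
Σ w·C = 409
= 409


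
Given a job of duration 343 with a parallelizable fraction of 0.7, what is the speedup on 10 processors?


Amdahl's law: T_p = T × ((1-p) + p/N)
= 343 × ((1-0.7) + 0.7/10)
= 343 × (0.30 + 0.0700)
= 343 × 0.3700
= 126.91
Speedup = 343/126.91
= 2.70×


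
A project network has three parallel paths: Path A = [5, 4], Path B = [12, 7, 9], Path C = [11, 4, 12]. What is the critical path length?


Path A: 5 + 4 = 9
Path B: 12 + 7 + 9 = 28
Path C: 11 + 4 + 12 = 27
Critical path = longest = max(9, 28, 27)
= 28 (Path B)


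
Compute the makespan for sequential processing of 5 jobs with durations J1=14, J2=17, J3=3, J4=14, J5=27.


Sequential makespan: sum all processing times
= 14 + 17 + 3 + 14 + 27
= 75 time units


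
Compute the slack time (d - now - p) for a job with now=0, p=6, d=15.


Slack = due - current_time - processing
= 15 - 0 - 6
= 9


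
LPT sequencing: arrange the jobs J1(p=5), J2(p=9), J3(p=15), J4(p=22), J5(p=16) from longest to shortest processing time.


LPT: sort by longest processing time first
  J4: p=22
  J5: p=16
  J3: p=15
  J2: p=9
  J1: p=5
Order: J4 → J5 → J3 → J2 → J1


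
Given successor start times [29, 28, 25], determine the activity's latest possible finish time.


LF = min of all successor start times
Successors start at: [29, 28, 25]
LF = min(29, 28, 25)
= 25


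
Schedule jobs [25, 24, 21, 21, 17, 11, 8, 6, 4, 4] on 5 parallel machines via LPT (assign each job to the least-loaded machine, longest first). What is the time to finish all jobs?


Jobs (LPT sorted): [25, 24, 21, 21, 17, 11, 8, 6, 4, 4]
Machines: 5
  J=25 → Machine 1 (load: 0+25=25)
  J=24 → Machine 2 (load: 0+24=24)
  J=21 → Machine 3 (load: 0+21=21)
  J=21 → Machine 4 (load: 0+21=21)
  J=17 → Machine 5 (load: 0+17=17)
  J=11 → Machine 5 (load: 17+11=28)
  J=8 → Machine 3 (load: 21+8=29)
  J=6 → Machine 4 (load: 21+6=27)
  J=4 → Machine 2 (load: 24+4=28)
  J=4 → Machine 1 (load: 25+4=29)
Machine loads: [29, 28, 29, 27, 28]
Makespan = max = 29 time units


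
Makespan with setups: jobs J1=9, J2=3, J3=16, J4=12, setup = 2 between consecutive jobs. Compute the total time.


Makespan = Σ processing + (n-1) × setup
= (9 + 3 + 16 + 12) + (4-1)×2
= 40 + 6
= 46 time units


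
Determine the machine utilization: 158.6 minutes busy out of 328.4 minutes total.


Utilization = busy / total × 100
= 158.6 / 328.4 × 100
= 48.3%


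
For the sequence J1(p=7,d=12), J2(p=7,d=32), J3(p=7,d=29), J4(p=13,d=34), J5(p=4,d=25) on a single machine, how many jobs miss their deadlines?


Completion vs due date:
  J1: C=7, d=12 → on time
  J2: C=14, d=32 → on time
  J3: C=21, d=29 → on time
  J4: C=34, d=34 → on time
  J5: C=38, d=25 → TARDY
Tardy jobs: J5
Count = 1


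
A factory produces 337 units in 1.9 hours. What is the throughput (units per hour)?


Throughput = units / time
= 337 / 1.9
= 177.4 units/hour


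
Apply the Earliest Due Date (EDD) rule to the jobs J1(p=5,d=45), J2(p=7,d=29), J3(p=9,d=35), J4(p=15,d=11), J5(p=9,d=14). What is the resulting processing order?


EDD: sort by earliest due date
  J4: d=11, p=15
  J5: d=14, p=9
  J2: d=29, p=7
  J3: d=35, p=9
  J1: d=45, p=5
Order: J4 → J5 → J2 → J3 → J1


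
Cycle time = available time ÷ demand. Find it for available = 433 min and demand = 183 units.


Cycle time = available time / demand
= 433 / 183
= 2.37 min/unit


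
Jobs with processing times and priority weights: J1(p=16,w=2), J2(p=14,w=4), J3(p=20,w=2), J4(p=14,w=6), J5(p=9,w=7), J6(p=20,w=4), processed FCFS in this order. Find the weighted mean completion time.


Completion times:
  J1: C=16, w×C=2×16=32
  J2: C=30, w×C=4×30=120
  J3: C=50, w×C=2×50=100
  J4: C=64, w×C=6×64=384
  J5: C=73, w×C=7×73=511
  J6: C=93, w×C=4×93=372
Sum w×C = 1519
Sum w = 25
Weighted avg = 1519/25
= 60.76
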